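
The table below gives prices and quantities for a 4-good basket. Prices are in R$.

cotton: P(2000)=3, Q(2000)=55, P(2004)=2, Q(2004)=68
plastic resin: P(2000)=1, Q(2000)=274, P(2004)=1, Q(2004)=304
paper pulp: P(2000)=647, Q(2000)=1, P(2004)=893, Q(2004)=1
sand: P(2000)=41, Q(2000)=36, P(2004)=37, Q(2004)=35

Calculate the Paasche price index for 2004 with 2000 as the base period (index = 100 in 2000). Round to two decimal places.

Paasche price index uses current-period quantities as weights.
ΣP(2004)·Q(2004) = 2×68 + 1×304 + 893×1 + 37×35 = 136 + 304 + 893 + 1295 = 2628
ΣP(2000)·Q(2004) = 3×68 + 1×304 + 647×1 + 41×35 = 204 + 304 + 647 + 1435 = 2590
Index = 2628 / 2590 × 100 = 101.4672

101.47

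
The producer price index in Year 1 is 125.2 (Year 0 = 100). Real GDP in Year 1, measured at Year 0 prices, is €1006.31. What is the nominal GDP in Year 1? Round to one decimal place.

Nominal = Real × (Index/100) = 1006.31 × (125.2/100)
        = 1006.31 × 1.252 = 1259.9001

1259.9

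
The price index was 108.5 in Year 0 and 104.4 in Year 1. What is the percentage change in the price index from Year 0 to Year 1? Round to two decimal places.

Change = (104.4 − 108.5) / 108.5 × 100
       = -4.1 / 108.5 × 100 = -3.7788%

-3.78%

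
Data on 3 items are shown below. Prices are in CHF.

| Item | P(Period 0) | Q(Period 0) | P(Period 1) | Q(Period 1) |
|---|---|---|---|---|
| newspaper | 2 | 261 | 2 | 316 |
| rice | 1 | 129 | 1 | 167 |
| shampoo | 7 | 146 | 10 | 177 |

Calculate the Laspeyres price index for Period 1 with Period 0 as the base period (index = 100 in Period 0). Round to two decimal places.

Laspeyres price index uses base-period quantities as weights.
ΣP(Period 1)·Q(Period 0) = 2×261 + 1×129 + 10×146 = 522 + 129 + 1460 = 2111
ΣP(Period 0)·Q(Period 0) = 2×261 + 1×129 + 7×146 = 522 + 129 + 1022 = 1673
Index = 2111 / 1673 × 100 = 126.1805

126.18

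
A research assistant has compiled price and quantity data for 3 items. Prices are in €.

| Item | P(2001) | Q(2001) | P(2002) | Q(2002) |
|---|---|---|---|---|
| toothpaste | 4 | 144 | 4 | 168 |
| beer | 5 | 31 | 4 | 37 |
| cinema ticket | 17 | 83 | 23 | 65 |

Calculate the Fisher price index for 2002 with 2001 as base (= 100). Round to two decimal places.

119.88

Laspeyres component (base-period weights):
ΣP(2002)Q(2001) = 4×144 + 4×31 + 23×83 = 576 + 124 + 1909 = 2609
ΣP(2001)Q(2001) = 4×144 + 5×31 + 17×83 = 576 + 155 + 1411 = 2142
L = 2609 / 2142 × 100 = 121.8021
Paasche component (current-period weights):
ΣP(2002)Q(2002) = 4×168 + 4×37 + 23×65 = 672 + 148 + 1495 = 2315
ΣP(2001)Q(2002) = 4×168 + 5×37 + 17×65 = 672 + 185 + 1105 = 1962
P = 2315 / 1962 × 100 = 117.9918
Fisher = √(L × P) = √(121.8021 × 117.9918) = 119.8818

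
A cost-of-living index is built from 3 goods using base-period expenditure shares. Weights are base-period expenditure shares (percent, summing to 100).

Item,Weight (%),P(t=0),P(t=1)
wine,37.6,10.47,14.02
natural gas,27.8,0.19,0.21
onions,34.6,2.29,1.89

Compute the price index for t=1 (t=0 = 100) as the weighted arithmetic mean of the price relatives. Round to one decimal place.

109.6

wine: 37.6 × (14.02/10.47) = 37.6 × 1.339064 = 50.3488
natural gas: 27.8 × (0.21/0.19) = 27.8 × 1.105263 = 30.7263
onions: 34.6 × (1.89/2.29) = 34.6 × 0.825328 = 28.5563
Index = Σ wᵢ·(p₁ᵢ/p₀ᵢ) = 50.3488 + 30.7263 + 28.5563 = 109.6315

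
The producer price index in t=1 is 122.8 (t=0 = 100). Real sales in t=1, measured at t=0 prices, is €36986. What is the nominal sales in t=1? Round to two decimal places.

45418.81

Nominal = Real × (Index/100) = 36986 × (122.8/100)
        = 36986 × 1.228 = 45418.8080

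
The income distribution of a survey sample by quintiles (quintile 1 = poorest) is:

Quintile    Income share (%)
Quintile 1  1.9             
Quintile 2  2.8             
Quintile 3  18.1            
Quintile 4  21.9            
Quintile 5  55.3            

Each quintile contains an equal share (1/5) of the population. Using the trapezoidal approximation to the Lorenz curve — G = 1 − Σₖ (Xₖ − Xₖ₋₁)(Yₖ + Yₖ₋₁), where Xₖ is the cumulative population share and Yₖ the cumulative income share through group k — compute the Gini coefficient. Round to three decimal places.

Cumulative income shares Yₖ: 0.0190, 0.0470, 0.2280, 0.4470, 1.0000
Σ (Xₖ−Xₖ₋₁)(Yₖ+Yₖ₋₁) = (1/5)(0.0190+0.0000) + (1/5)(0.0470+0.0190) + (1/5)(0.2280+0.0470) + (1/5)(0.4470+0.2280) + (1/5)(1.0000+0.4470)
  = 0.0038 + 0.0132 + 0.0550 + 0.1350 + 0.2894 = 0.4964
G = 1 − 0.4964 = 0.5036

0.504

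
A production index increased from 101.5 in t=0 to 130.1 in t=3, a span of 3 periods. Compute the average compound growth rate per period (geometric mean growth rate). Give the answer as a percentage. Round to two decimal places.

Growth factor = (130.1/101.5)^(1/3) = (1.281773)^(1/3) = 1.086268
Growth rate = 1.086268 − 1 = 0.086268 = 8.6268%

8.63%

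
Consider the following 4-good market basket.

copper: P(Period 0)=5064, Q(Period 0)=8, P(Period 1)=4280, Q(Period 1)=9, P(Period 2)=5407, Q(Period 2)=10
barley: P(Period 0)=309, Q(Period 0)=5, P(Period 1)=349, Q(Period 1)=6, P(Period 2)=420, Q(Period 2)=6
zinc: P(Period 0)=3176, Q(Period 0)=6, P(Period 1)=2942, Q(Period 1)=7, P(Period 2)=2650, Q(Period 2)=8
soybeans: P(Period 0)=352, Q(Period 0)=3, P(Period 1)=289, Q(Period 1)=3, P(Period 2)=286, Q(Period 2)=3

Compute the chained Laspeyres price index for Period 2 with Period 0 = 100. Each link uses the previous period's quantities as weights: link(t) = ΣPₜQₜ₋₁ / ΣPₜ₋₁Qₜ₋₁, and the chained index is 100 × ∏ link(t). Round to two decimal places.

99.70

Link Period 0→Period 1:
ΣP(Period 1)Q(Period 0) = 4280×8 + 349×5 + 2942×6 + 289×3 = 34240 + 1745 + 17652 + 867 = 54504
ΣP(Period 0)Q(Period 0) = 5064×8 + 309×5 + 3176×6 + 352×3 = 40512 + 1545 + 19056 + 1056 = 62169
link = 54504/62169 = 0.876707
Link Period 1→Period 2:
ΣP(Period 2)Q(Period 1) = 5407×9 + 420×6 + 2650×7 + 286×3 = 48663 + 2520 + 18550 + 858 = 70591
ΣP(Period 1)Q(Period 1) = 4280×9 + 349×6 + 2942×7 + 289×3 = 38520 + 2094 + 20594 + 867 = 62075
link = 70591/62075 = 1.137189
Chained index = 100 × 0.876707 × 1.137189 = 99.6982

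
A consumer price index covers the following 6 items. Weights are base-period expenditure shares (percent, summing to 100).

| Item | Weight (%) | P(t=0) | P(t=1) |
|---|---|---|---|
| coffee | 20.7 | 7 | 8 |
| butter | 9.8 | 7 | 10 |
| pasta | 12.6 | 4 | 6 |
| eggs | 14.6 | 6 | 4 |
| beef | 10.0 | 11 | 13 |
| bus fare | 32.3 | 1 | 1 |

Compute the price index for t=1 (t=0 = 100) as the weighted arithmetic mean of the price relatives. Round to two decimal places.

110.41

coffee: 20.7 × (8/7) = 20.7 × 1.142857 = 23.6571
butter: 9.8 × (10/7) = 9.8 × 1.428571 = 14.0000
pasta: 12.6 × (6/4) = 12.6 × 1.500000 = 18.9000
eggs: 14.6 × (4/6) = 14.6 × 0.666667 = 9.7333
beef: 10.0 × (13/11) = 10.0 × 1.181818 = 11.8182
bus fare: 32.3 × (1/1) = 32.3 × 1.000000 = 32.3000
Index = Σ wᵢ·(p₁ᵢ/p₀ᵢ) = 23.6571 + 14.0000 + 18.9000 + 9.7333 + 11.8182 + 32.3000 = 110.4087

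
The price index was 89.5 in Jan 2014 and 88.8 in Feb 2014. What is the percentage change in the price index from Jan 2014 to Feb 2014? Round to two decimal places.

-0.78%

Change = (88.8 − 89.5) / 89.5 × 100
       = -0.7 / 89.5 × 100 = -0.7821%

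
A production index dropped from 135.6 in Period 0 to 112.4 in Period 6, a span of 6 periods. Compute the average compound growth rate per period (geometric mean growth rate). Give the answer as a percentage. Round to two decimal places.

-3.08%

Growth factor = (112.4/135.6)^(1/6) = (0.828909)^(1/6) = 0.969210
Growth rate = 0.969210 − 1 = -0.030790 = -3.0790%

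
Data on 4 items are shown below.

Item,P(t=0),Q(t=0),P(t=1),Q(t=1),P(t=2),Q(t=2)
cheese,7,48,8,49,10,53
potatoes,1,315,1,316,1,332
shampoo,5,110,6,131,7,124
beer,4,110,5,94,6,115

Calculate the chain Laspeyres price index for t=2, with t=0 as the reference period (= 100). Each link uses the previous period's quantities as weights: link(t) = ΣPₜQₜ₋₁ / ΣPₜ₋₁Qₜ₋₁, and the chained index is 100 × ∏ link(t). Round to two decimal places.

135.46

Link t=0→t=1:
ΣP(t=1)Q(t=0) = 8×48 + 1×315 + 6×110 + 5×110 = 384 + 315 + 660 + 550 = 1909
ΣP(t=0)Q(t=0) = 7×48 + 1×315 + 5×110 + 4×110 = 336 + 315 + 550 + 440 = 1641
link = 1909/1641 = 1.163315
Link t=1→t=2:
ΣP(t=2)Q(t=1) = 10×49 + 1×316 + 7×131 + 6×94 = 490 + 316 + 917 + 564 = 2287
ΣP(t=1)Q(t=1) = 8×49 + 1×316 + 6×131 + 5×94 = 392 + 316 + 786 + 470 = 1964
link = 2287/1964 = 1.164460
Chained index = 100 × 1.163315 × 1.164460 = 135.4634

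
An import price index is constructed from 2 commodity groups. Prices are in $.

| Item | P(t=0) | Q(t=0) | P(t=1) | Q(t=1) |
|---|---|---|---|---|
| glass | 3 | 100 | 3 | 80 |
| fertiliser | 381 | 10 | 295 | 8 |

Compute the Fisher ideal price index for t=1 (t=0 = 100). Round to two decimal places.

79.08

Laspeyres component (base-period weights):
ΣP(t=1)Q(t=0) = 3×100 + 295×10 = 300 + 2950 = 3250
ΣP(t=0)Q(t=0) = 3×100 + 381×10 = 300 + 3810 = 4110
L = 3250 / 4110 × 100 = 79.0754
Paasche component (current-period weights):
ΣP(t=1)Q(t=1) = 3×80 + 295×8 = 240 + 2360 = 2600
ΣP(t=0)Q(t=1) = 3×80 + 381×8 = 240 + 3048 = 3288
P = 2600 / 3288 × 100 = 79.0754
Fisher = √(L × P) = √(79.0754 × 79.0754) = 79.0754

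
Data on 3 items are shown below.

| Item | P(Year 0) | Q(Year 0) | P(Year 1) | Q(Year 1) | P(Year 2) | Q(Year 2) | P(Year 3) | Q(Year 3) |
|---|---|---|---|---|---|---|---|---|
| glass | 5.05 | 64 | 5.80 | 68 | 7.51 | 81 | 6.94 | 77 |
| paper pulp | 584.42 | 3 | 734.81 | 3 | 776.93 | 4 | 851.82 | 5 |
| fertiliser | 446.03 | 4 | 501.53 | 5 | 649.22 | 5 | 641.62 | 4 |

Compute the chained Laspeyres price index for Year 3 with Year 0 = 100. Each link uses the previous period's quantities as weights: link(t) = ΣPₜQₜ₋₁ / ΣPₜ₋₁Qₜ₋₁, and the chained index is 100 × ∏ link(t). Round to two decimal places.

Link Year 0→Year 1:
ΣP(Year 1)Q(Year 0) = 5.80×64 + 734.81×3 + 501.53×4 = 371.2 + 2204.43 + 2006.12 = 4581.75
ΣP(Year 0)Q(Year 0) = 5.05×64 + 584.42×3 + 446.03×4 = 323.2 + 1753.26 + 1784.12 = 3860.58
link = 4581.75/3860.58 = 1.186804
Link Year 1→Year 2:
ΣP(Year 2)Q(Year 1) = 7.51×68 + 776.93×3 + 649.22×5 = 510.68 + 2330.79 + 3246.1 = 6087.57
ΣP(Year 1)Q(Year 1) = 5.80×68 + 734.81×3 + 501.53×5 = 394.4 + 2204.43 + 2507.65 = 5106.48
link = 6087.57/5106.48 = 1.192126
Link Year 2→Year 3:
ΣP(Year 3)Q(Year 2) = 6.94×81 + 851.82×4 + 641.62×5 = 562.14 + 3407.28 + 3208.1 = 7177.52
ΣP(Year 2)Q(Year 2) = 7.51×81 + 776.93×4 + 649.22×5 = 608.31 + 3107.72 + 3246.1 = 6962.13
link = 7177.52/6962.13 = 1.030937
Chained index = 100 × 1.186804 × 1.192126 × 1.030937 = 145.8591

145.86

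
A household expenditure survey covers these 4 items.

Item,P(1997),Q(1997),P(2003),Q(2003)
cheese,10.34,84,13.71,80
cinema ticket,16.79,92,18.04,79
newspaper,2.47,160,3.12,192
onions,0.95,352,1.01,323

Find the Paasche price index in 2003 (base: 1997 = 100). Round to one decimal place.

117.5

Paasche price index uses current-period quantities as weights.
ΣP(2003)·Q(2003) = 13.71×80 + 18.04×79 + 3.12×192 + 1.01×323 = 1096.8 + 1425.16 + 599.04 + 326.23 = 3447.23
ΣP(1997)·Q(2003) = 10.34×80 + 16.79×79 + 2.47×192 + 0.95×323 = 827.2 + 1326.41 + 474.24 + 306.85 = 2934.7
Index = 3447.23 / 2934.7 × 100 = 117.4645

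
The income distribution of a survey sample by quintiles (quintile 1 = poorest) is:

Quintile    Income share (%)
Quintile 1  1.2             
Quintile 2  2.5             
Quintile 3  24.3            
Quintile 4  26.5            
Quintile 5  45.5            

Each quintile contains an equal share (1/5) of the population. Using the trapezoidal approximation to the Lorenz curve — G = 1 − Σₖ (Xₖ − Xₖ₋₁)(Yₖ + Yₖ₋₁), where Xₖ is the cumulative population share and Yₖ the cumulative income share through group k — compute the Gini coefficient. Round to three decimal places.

Cumulative income shares Yₖ: 0.0120, 0.0370, 0.2800, 0.5450, 1.0000
Σ (Xₖ−Xₖ₋₁)(Yₖ+Yₖ₋₁) = (1/5)(0.0120+0.0000) + (1/5)(0.0370+0.0120) + (1/5)(0.2800+0.0370) + (1/5)(0.5450+0.2800) + (1/5)(1.0000+0.5450)
  = 0.0024 + 0.0098 + 0.0634 + 0.1650 + 0.3090 = 0.5496
G = 1 − 0.5496 = 0.4504

0.450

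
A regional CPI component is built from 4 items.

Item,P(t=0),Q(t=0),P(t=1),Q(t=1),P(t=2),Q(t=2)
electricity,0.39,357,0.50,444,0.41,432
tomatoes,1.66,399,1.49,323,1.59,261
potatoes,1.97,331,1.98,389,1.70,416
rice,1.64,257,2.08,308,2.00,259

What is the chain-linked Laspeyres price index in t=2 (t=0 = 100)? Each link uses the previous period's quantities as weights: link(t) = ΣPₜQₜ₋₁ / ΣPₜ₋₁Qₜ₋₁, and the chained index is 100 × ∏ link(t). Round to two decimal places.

Link t=0→t=1:
ΣP(t=1)Q(t=0) = 0.50×357 + 1.49×399 + 1.98×331 + 2.08×257 = 178.5 + 594.51 + 655.38 + 534.56 = 1962.95
ΣP(t=0)Q(t=0) = 0.39×357 + 1.66×399 + 1.97×331 + 1.64×257 = 139.23 + 662.34 + 652.07 + 421.48 = 1875.12
link = 1962.95/1875.12 = 1.046840
Link t=1→t=2:
ΣP(t=2)Q(t=1) = 0.41×444 + 1.59×323 + 1.70×389 + 2.00×308 = 182.04 + 513.57 + 661.3 + 616 = 1972.91
ΣP(t=1)Q(t=1) = 0.50×444 + 1.49×323 + 1.98×389 + 2.08×308 = 222 + 481.27 + 770.22 + 640.64 = 2114.13
link = 1972.91/2114.13 = 0.933202
Chained index = 100 × 1.046840 × 0.933202 = 97.6913

97.69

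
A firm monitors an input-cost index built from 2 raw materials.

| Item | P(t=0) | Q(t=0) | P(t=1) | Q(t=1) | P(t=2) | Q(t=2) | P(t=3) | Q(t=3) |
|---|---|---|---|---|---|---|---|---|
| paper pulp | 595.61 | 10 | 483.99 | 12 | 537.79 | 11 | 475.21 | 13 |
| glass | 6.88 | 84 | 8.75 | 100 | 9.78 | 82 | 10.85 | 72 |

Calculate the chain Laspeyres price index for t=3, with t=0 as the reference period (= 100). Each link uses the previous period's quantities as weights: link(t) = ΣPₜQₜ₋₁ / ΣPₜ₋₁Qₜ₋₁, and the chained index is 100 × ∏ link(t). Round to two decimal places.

Link t=0→t=1:
ΣP(t=1)Q(t=0) = 483.99×10 + 8.75×84 = 4839.9 + 735 = 5574.9
ΣP(t=0)Q(t=0) = 595.61×10 + 6.88×84 = 5956.1 + 577.92 = 6534.02
link = 5574.9/6534.02 = 0.853211
Link t=1→t=2:
ΣP(t=2)Q(t=1) = 537.79×12 + 9.78×100 = 6453.48 + 978 = 7431.48
ΣP(t=1)Q(t=1) = 483.99×12 + 8.75×100 = 5807.88 + 875 = 6682.88
link = 7431.48/6682.88 = 1.112018
Link t=2→t=3:
ΣP(t=3)Q(t=2) = 475.21×11 + 10.85×82 = 5227.31 + 889.7 = 6117.01
ΣP(t=2)Q(t=2) = 537.79×11 + 9.78×82 = 5915.69 + 801.96 = 6717.65
link = 6117.01/6717.65 = 0.910588
Chained index = 100 × 0.853211 × 1.112018 × 0.910588 = 86.3953

86.40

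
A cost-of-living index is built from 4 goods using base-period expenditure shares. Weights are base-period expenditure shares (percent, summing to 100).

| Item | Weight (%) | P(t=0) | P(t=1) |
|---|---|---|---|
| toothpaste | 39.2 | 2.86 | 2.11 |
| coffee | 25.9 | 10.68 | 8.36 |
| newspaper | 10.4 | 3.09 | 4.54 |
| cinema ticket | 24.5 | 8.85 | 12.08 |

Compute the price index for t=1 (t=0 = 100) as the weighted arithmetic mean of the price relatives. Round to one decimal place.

toothpaste: 39.2 × (2.11/2.86) = 39.2 × 0.737762 = 28.9203
coffee: 25.9 × (8.36/10.68) = 25.9 × 0.782772 = 20.2738
newspaper: 10.4 × (4.54/3.09) = 10.4 × 1.469256 = 15.2803
cinema ticket: 24.5 × (12.08/8.85) = 24.5 × 1.364972 = 33.4418
Index = Σ wᵢ·(p₁ᵢ/p₀ᵢ) = 28.9203 + 20.2738 + 15.2803 + 33.4418 = 97.9161

97.9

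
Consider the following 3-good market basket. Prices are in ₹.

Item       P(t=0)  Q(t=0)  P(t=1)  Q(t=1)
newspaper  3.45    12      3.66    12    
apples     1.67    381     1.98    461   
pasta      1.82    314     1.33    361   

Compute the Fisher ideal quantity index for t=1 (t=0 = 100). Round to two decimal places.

Laspeyres component (base-period weights):
ΣP(t=0)Q(t=1) = 3.45×12 + 1.67×461 + 1.82×361 = 41.4 + 769.87 + 657.02 = 1468.29
ΣP(t=0)Q(t=0) = 3.45×12 + 1.67×381 + 1.82×314 = 41.4 + 636.27 + 571.48 = 1249.15
L = 1468.29 / 1249.15 × 100 = 117.5431
Paasche component (current-period weights):
ΣP(t=1)Q(t=1) = 3.66×12 + 1.98×461 + 1.33×361 = 43.92 + 912.78 + 480.13 = 1436.83
ΣP(t=1)Q(t=0) = 3.66×12 + 1.98×381 + 1.33×314 = 43.92 + 754.38 + 417.62 = 1215.92
P = 1436.83 / 1215.92 × 100 = 118.1681
Fisher = √(L × P) = √(117.5431 × 118.1681) = 117.8552

117.86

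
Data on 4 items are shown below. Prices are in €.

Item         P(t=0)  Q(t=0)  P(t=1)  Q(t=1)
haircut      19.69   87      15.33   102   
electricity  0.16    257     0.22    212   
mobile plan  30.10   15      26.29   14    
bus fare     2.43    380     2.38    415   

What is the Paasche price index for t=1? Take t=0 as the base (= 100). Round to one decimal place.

Paasche price index uses current-period quantities as weights.
ΣP(t=1)·Q(t=1) = 15.33×102 + 0.22×212 + 26.29×14 + 2.38×415 = 1563.66 + 46.64 + 368.06 + 987.7 = 2966.06
ΣP(t=0)·Q(t=1) = 19.69×102 + 0.16×212 + 30.10×14 + 2.43×415 = 2008.38 + 33.92 + 421.4 + 1008.45 = 3472.15
Index = 2966.06 / 3472.15 × 100 = 85.4243

85.4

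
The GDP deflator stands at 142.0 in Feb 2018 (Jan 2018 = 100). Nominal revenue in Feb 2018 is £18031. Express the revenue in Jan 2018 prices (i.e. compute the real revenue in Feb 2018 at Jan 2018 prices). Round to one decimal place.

12697.9

Real = Nominal ÷ (Index/100) = 18031 ÷ (142.0/100)
     = 18031 ÷ 1.420 = 12697.8873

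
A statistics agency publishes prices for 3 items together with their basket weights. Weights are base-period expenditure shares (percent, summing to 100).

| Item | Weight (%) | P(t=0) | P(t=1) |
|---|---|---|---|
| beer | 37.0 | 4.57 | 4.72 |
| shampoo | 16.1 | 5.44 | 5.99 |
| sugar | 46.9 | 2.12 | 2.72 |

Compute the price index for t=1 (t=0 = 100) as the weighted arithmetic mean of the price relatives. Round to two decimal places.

116.12

beer: 37.0 × (4.72/4.57) = 37.0 × 1.032823 = 38.2144
shampoo: 16.1 × (5.99/5.44) = 16.1 × 1.101103 = 17.7278
sugar: 46.9 × (2.72/2.12) = 46.9 × 1.283019 = 60.1736
Index = Σ wᵢ·(p₁ᵢ/p₀ᵢ) = 38.2144 + 17.7278 + 60.1736 = 116.1158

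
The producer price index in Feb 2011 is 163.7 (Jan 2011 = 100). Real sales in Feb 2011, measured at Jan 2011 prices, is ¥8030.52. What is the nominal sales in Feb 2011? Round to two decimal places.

Nominal = Real × (Index/100) = 8030.52 × (163.7/100)
        = 8030.52 × 1.637 = 13145.9612

13145.96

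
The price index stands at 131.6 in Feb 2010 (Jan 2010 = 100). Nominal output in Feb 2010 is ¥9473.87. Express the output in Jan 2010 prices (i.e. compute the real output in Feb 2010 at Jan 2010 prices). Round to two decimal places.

Real = Nominal ÷ (Index/100) = 9473.87 ÷ (131.6/100)
     = 9473.87 ÷ 1.316 = 7198.9894

7198.99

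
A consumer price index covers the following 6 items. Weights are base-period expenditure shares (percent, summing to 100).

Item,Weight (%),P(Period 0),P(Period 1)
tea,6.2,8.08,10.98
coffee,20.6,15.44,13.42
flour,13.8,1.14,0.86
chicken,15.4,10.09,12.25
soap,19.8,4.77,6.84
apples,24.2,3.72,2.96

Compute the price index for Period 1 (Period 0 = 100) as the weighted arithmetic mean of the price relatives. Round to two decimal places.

tea: 6.2 × (10.98/8.08) = 6.2 × 1.358911 = 8.4252
coffee: 20.6 × (13.42/15.44) = 20.6 × 0.869171 = 17.9049
flour: 13.8 × (0.86/1.14) = 13.8 × 0.754386 = 10.4105
chicken: 15.4 × (12.25/10.09) = 15.4 × 1.214073 = 18.6967
soap: 19.8 × (6.84/4.77) = 19.8 × 1.433962 = 28.3925
apples: 24.2 × (2.96/3.72) = 24.2 × 0.795699 = 19.2559
Index = Σ wᵢ·(p₁ᵢ/p₀ᵢ) = 8.4252 + 17.9049 + 10.4105 + 18.6967 + 28.3925 + 19.2559 = 103.0858

103.09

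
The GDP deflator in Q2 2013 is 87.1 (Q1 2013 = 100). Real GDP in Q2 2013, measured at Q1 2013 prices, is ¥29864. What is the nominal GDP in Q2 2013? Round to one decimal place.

Nominal = Real × (Index/100) = 29864 × (87.1/100)
        = 29864 × 0.871 = 26011.5440

26011.5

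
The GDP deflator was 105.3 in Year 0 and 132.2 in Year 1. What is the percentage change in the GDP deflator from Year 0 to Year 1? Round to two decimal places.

Change = (132.2 − 105.3) / 105.3 × 100
       = 26.9 / 105.3 × 100 = 25.5461%

25.55%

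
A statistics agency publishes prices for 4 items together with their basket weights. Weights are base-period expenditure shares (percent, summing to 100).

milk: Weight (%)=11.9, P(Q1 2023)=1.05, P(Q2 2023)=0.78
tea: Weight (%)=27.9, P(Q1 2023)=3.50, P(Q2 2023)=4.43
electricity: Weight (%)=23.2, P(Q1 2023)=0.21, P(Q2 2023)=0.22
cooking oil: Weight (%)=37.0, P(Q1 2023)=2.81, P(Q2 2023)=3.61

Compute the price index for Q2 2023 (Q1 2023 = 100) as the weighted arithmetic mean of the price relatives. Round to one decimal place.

milk: 11.9 × (0.78/1.05) = 11.9 × 0.742857 = 8.8400
tea: 27.9 × (4.43/3.50) = 27.9 × 1.265714 = 35.3134
electricity: 23.2 × (0.22/0.21) = 23.2 × 1.047619 = 24.3048
cooking oil: 37.0 × (3.61/2.81) = 37.0 × 1.284698 = 47.5338
Index = Σ wᵢ·(p₁ᵢ/p₀ᵢ) = 8.8400 + 35.3134 + 24.3048 + 47.5338 = 115.9920

116.0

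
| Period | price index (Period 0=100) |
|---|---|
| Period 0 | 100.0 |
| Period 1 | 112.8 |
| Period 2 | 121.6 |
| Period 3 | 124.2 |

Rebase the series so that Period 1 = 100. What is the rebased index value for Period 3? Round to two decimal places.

Rebased(Period 3) = 124.2 / 112.8 × 100 = 110.1064

110.11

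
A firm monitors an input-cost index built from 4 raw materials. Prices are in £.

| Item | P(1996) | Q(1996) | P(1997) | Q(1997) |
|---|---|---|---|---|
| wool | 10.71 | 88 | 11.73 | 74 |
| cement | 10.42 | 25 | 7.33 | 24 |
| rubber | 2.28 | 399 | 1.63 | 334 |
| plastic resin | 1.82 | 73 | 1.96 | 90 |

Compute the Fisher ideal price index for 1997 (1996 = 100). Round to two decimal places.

89.57

Laspeyres component (base-period weights):
ΣP(1997)Q(1996) = 11.73×88 + 7.33×25 + 1.63×399 + 1.96×73 = 1032.24 + 183.25 + 650.37 + 143.08 = 2008.94
ΣP(1996)Q(1996) = 10.71×88 + 10.42×25 + 2.28×399 + 1.82×73 = 942.48 + 260.5 + 909.72 + 132.86 = 2245.56
L = 2008.94 / 2245.56 × 100 = 89.4628
Paasche component (current-period weights):
ΣP(1997)Q(1997) = 11.73×74 + 7.33×24 + 1.63×334 + 1.96×90 = 868.02 + 175.92 + 544.42 + 176.4 = 1764.76
ΣP(1996)Q(1997) = 10.71×74 + 10.42×24 + 2.28×334 + 1.82×90 = 792.54 + 250.08 + 761.52 + 163.8 = 1967.94
P = 1764.76 / 1967.94 × 100 = 89.6755
Fisher = √(L × P) = √(89.4628 × 89.6755) = 89.5691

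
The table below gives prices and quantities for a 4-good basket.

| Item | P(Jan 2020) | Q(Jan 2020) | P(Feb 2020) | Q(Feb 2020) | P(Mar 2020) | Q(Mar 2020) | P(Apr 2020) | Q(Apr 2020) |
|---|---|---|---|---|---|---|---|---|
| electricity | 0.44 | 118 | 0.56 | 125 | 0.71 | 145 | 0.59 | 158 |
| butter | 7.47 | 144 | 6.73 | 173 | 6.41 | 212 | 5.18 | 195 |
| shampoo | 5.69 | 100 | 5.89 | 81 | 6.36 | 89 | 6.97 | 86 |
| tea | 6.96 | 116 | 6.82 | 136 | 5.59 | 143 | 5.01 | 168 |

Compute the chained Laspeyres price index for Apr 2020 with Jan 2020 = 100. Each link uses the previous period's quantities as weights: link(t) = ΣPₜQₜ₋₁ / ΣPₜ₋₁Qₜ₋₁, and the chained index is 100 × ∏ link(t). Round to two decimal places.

Link Jan 2020→Feb 2020:
ΣP(Feb 2020)Q(Jan 2020) = 0.56×118 + 6.73×144 + 5.89×100 + 6.82×116 = 66.08 + 969.12 + 589 + 791.12 = 2415.32
ΣP(Jan 2020)Q(Jan 2020) = 0.44×118 + 7.47×144 + 5.69×100 + 6.96×116 = 51.92 + 1075.68 + 569 + 807.36 = 2503.96
link = 2415.32/2503.96 = 0.964600
Link Feb 2020→Mar 2020:
ΣP(Mar 2020)Q(Feb 2020) = 0.71×125 + 6.41×173 + 6.36×81 + 5.59×136 = 88.75 + 1108.93 + 515.16 + 760.24 = 2473.08
ΣP(Feb 2020)Q(Feb 2020) = 0.56×125 + 6.73×173 + 5.89×81 + 6.82×136 = 70 + 1164.29 + 477.09 + 927.52 = 2638.9
link = 2473.08/2638.9 = 0.937163
Link Mar 2020→Apr 2020:
ΣP(Apr 2020)Q(Mar 2020) = 0.59×145 + 5.18×212 + 6.97×89 + 5.01×143 = 85.55 + 1098.16 + 620.33 + 716.43 = 2520.47
ΣP(Mar 2020)Q(Mar 2020) = 0.71×145 + 6.41×212 + 6.36×89 + 5.59×143 = 102.95 + 1358.92 + 566.04 + 799.37 = 2827.28
link = 2520.47/2827.28 = 0.891482
Chained index = 100 × 0.964600 × 0.937163 × 0.891482 = 80.5889

80.59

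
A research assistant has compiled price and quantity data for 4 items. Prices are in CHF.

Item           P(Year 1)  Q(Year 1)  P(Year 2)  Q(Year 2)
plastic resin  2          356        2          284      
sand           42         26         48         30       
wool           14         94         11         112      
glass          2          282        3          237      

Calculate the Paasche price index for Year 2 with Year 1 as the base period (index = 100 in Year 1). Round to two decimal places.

102.09

Paasche price index uses current-period quantities as weights.
ΣP(Year 2)·Q(Year 2) = 2×284 + 48×30 + 11×112 + 3×237 = 568 + 1440 + 1232 + 711 = 3951
ΣP(Year 1)·Q(Year 2) = 2×284 + 42×30 + 14×112 + 2×237 = 568 + 1260 + 1568 + 474 = 3870
Index = 3951 / 3870 × 100 = 102.0930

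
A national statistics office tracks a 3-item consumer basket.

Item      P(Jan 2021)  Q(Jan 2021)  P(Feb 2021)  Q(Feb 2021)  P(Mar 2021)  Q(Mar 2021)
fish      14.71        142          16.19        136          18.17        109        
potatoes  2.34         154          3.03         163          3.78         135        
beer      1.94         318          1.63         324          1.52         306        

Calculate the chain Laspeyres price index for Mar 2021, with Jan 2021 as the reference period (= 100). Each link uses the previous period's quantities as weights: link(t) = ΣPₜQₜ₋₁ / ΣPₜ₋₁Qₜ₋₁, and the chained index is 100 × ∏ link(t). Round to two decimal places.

Link Jan 2021→Feb 2021:
ΣP(Feb 2021)Q(Jan 2021) = 16.19×142 + 3.03×154 + 1.63×318 = 2298.98 + 466.62 + 518.34 = 3283.94
ΣP(Jan 2021)Q(Jan 2021) = 14.71×142 + 2.34×154 + 1.94×318 = 2088.82 + 360.36 + 616.92 = 3066.1
link = 3283.94/3066.1 = 1.071048
Link Feb 2021→Mar 2021:
ΣP(Mar 2021)Q(Feb 2021) = 18.17×136 + 3.78×163 + 1.52×324 = 2471.12 + 616.14 + 492.48 = 3579.74
ΣP(Feb 2021)Q(Feb 2021) = 16.19×136 + 3.03×163 + 1.63×324 = 2201.84 + 493.89 + 528.12 = 3223.85
link = 3579.74/3223.85 = 1.110393
Chained index = 100 × 1.071048 × 1.110393 = 118.9284

118.93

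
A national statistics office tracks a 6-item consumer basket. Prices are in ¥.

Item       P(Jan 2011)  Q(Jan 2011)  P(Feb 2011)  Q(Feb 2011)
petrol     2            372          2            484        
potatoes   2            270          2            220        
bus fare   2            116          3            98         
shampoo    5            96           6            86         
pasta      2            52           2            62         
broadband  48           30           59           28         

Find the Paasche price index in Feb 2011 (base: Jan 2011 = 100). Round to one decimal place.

114.0

Paasche price index uses current-period quantities as weights.
ΣP(Feb 2011)·Q(Feb 2011) = 2×484 + 2×220 + 3×98 + 6×86 + 2×62 + 59×28 = 968 + 440 + 294 + 516 + 124 + 1652 = 3994
ΣP(Jan 2011)·Q(Feb 2011) = 2×484 + 2×220 + 2×98 + 5×86 + 2×62 + 48×28 = 968 + 440 + 196 + 430 + 124 + 1344 = 3502
Index = 3994 / 3502 × 100 = 114.0491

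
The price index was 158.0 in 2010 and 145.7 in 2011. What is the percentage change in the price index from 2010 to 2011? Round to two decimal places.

-7.78%

Change = (145.7 − 158.0) / 158.0 × 100
       = -12.3 / 158.0 × 100 = -7.7848%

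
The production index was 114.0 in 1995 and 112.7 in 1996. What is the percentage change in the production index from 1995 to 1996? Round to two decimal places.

-1.14%

Change = (112.7 − 114.0) / 114.0 × 100
       = -1.3 / 114.0 × 100 = -1.1404%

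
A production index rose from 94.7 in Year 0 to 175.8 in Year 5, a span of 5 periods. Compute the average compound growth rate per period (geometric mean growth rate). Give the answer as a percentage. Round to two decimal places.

13.17%

Growth factor = (175.8/94.7)^(1/5) = (1.856389)^(1/5) = 1.131706
Growth rate = 1.131706 − 1 = 0.131706 = 13.1706%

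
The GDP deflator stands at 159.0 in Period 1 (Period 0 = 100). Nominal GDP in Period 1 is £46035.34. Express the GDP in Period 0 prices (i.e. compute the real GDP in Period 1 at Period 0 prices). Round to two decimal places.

28953.04

Real = Nominal ÷ (Index/100) = 46035.34 ÷ (159.0/100)
     = 46035.34 ÷ 1.590 = 28953.0440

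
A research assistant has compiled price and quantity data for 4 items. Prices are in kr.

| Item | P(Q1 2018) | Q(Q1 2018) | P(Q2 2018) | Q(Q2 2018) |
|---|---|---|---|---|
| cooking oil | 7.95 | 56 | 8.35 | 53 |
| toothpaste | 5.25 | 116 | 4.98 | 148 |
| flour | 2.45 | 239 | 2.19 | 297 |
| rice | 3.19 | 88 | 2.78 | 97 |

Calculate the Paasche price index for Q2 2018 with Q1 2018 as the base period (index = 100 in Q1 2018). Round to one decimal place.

93.9

Paasche price index uses current-period quantities as weights.
ΣP(Q2 2018)·Q(Q2 2018) = 8.35×53 + 4.98×148 + 2.19×297 + 2.78×97 = 442.55 + 737.04 + 650.43 + 269.66 = 2099.68
ΣP(Q1 2018)·Q(Q2 2018) = 7.95×53 + 5.25×148 + 2.45×297 + 3.19×97 = 421.35 + 777 + 727.65 + 309.43 = 2235.43
Index = 2099.68 / 2235.43 × 100 = 93.9273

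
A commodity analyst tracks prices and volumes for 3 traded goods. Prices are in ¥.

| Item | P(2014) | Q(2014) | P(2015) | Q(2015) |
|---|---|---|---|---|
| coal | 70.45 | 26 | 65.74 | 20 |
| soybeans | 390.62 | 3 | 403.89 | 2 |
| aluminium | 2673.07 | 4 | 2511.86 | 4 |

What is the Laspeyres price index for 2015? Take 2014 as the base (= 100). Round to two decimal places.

94.69

Laspeyres price index uses base-period quantities as weights.
ΣP(2015)·Q(2014) = 65.74×26 + 403.89×3 + 2511.86×4 = 1709.24 + 1211.67 + 10047.44 = 12968.35
ΣP(2014)·Q(2014) = 70.45×26 + 390.62×3 + 2673.07×4 = 1831.7 + 1171.86 + 10692.28 = 13695.84
Index = 12968.35 / 13695.84 × 100 = 94.6882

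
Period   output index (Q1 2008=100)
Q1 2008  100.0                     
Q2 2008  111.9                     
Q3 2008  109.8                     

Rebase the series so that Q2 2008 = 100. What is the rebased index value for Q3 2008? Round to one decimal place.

98.1

Rebased(Q3 2008) = 109.8 / 111.9 × 100 = 98.1233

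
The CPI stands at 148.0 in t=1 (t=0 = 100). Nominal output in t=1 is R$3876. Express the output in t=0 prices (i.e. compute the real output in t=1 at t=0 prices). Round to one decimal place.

Real = Nominal ÷ (Index/100) = 3876 ÷ (148.0/100)
     = 3876 ÷ 1.480 = 2618.9189

2618.9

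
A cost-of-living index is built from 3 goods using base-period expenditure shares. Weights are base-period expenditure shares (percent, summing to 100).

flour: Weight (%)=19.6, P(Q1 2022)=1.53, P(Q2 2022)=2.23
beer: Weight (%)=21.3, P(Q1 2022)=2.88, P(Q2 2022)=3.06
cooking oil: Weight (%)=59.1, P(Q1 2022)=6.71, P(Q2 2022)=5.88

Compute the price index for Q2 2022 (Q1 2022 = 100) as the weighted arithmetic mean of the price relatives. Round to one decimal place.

flour: 19.6 × (2.23/1.53) = 19.6 × 1.457516 = 28.5673
beer: 21.3 × (3.06/2.88) = 21.3 × 1.062500 = 22.6313
cooking oil: 59.1 × (5.88/6.71) = 59.1 × 0.876304 = 51.7896
Index = Σ wᵢ·(p₁ᵢ/p₀ᵢ) = 28.5673 + 22.6313 + 51.7896 = 102.9881

103.0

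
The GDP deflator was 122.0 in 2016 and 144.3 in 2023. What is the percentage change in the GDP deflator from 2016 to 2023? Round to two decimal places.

18.28%

Change = (144.3 − 122.0) / 122.0 × 100
       = 22.3 / 122.0 × 100 = 18.2787%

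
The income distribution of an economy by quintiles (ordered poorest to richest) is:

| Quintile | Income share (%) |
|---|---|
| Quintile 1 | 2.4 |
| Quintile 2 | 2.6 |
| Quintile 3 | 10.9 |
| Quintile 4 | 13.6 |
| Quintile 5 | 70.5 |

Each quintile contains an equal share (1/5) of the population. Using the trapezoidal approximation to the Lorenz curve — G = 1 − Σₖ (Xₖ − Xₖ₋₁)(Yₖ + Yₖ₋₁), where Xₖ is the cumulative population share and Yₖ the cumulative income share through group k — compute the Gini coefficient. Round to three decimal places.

Cumulative income shares Yₖ: 0.0240, 0.0500, 0.1590, 0.2950, 1.0000
Σ (Xₖ−Xₖ₋₁)(Yₖ+Yₖ₋₁) = (1/5)(0.0240+0.0000) + (1/5)(0.0500+0.0240) + (1/5)(0.1590+0.0500) + (1/5)(0.2950+0.1590) + (1/5)(1.0000+0.2950)
  = 0.0048 + 0.0148 + 0.0418 + 0.0908 + 0.2590 = 0.4112
G = 1 − 0.4112 = 0.5888

0.589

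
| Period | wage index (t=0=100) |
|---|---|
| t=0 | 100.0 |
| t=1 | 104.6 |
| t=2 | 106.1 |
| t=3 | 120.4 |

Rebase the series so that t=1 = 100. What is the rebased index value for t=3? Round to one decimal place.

115.1

Rebased(t=3) = 120.4 / 104.6 × 100 = 115.1052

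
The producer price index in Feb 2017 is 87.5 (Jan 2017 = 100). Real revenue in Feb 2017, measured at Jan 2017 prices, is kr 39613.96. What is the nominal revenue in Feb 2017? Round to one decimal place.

Nominal = Real × (Index/100) = 39613.96 × (87.5/100)
        = 39613.96 × 0.875 = 34662.2150

34662.2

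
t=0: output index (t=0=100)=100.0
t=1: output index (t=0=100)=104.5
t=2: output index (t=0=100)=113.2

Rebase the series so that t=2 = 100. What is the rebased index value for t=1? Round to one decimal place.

Rebased(t=1) = 104.5 / 113.2 × 100 = 92.3145

92.3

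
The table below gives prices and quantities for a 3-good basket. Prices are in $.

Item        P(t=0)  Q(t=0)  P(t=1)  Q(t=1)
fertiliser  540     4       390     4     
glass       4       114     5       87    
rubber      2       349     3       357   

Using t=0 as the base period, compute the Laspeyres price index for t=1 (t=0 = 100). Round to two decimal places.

95.87

Laspeyres price index uses base-period quantities as weights.
ΣP(t=1)·Q(t=0) = 390×4 + 5×114 + 3×349 = 1560 + 570 + 1047 = 3177
ΣP(t=0)·Q(t=0) = 540×4 + 4×114 + 2×349 = 2160 + 456 + 698 = 3314
Index = 3177 / 3314 × 100 = 95.8660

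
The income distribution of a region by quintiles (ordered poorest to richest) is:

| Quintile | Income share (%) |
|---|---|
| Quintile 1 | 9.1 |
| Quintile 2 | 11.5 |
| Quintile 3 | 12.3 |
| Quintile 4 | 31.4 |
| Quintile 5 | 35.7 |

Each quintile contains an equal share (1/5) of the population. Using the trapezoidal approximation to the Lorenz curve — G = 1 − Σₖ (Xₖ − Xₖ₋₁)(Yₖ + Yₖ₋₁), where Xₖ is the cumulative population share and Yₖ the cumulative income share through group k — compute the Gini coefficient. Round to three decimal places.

Cumulative income shares Yₖ: 0.0910, 0.2060, 0.3290, 0.6430, 1.0000
Σ (Xₖ−Xₖ₋₁)(Yₖ+Yₖ₋₁) = (1/5)(0.0910+0.0000) + (1/5)(0.2060+0.0910) + (1/5)(0.3290+0.2060) + (1/5)(0.6430+0.3290) + (1/5)(1.0000+0.6430)
  = 0.0182 + 0.0594 + 0.1070 + 0.1944 + 0.3286 = 0.7076
G = 1 − 0.7076 = 0.2924

0.292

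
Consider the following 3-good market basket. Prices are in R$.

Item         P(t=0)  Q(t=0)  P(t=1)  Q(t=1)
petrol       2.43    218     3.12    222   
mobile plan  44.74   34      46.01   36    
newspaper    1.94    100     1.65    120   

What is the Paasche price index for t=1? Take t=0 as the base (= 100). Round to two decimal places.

Paasche price index uses current-period quantities as weights.
ΣP(t=1)·Q(t=1) = 3.12×222 + 46.01×36 + 1.65×120 = 692.64 + 1656.36 + 198 = 2547
ΣP(t=0)·Q(t=1) = 2.43×222 + 44.74×36 + 1.94×120 = 539.46 + 1610.64 + 232.8 = 2382.9
Index = 2547 / 2382.9 × 100 = 106.8866

106.89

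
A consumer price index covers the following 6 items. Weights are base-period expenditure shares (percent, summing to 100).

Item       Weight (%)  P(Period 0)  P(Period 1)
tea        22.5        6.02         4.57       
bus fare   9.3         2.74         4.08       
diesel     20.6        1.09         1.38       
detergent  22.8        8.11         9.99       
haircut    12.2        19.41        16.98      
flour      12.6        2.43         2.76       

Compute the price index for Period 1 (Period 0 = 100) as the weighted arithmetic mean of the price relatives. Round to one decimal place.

110.1

tea: 22.5 × (4.57/6.02) = 22.5 × 0.759136 = 17.0806
bus fare: 9.3 × (4.08/2.74) = 9.3 × 1.489051 = 13.8482
diesel: 20.6 × (1.38/1.09) = 20.6 × 1.266055 = 26.0807
detergent: 22.8 × (9.99/8.11) = 22.8 × 1.231813 = 28.0853
haircut: 12.2 × (16.98/19.41) = 12.2 × 0.874807 = 10.6726
flour: 12.6 × (2.76/2.43) = 12.6 × 1.135802 = 14.3111
Index = Σ wᵢ·(p₁ᵢ/p₀ᵢ) = 17.0806 + 13.8482 + 26.0807 + 28.0853 + 10.6726 + 14.3111 = 110.0786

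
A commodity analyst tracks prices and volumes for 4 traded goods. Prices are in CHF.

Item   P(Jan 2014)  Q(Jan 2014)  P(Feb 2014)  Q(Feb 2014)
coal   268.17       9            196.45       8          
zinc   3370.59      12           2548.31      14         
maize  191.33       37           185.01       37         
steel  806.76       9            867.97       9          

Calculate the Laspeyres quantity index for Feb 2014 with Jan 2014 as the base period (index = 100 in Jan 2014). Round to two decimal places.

Laspeyres quantity index uses base-period prices as weights.
ΣP(Jan 2014)·Q(Feb 2014) = 268.17×8 + 3370.59×14 + 191.33×37 + 806.76×9 = 2145.36 + 47188.26 + 7079.21 + 7260.84 = 63673.67
ΣP(Jan 2014)·Q(Jan 2014) = 268.17×9 + 3370.59×12 + 191.33×37 + 806.76×9 = 2413.53 + 40447.08 + 7079.21 + 7260.84 = 57200.66
Index = 63673.67 / 57200.66 × 100 = 111.3163

111.32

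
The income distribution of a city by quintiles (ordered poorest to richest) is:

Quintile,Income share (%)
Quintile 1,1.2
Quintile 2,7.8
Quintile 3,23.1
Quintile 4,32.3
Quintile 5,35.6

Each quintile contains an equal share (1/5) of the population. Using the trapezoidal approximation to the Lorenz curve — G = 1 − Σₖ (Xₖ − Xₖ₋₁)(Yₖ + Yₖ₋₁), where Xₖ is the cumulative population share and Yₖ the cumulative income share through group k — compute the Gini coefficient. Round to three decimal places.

Cumulative income shares Yₖ: 0.0120, 0.0900, 0.3210, 0.6440, 1.0000
Σ (Xₖ−Xₖ₋₁)(Yₖ+Yₖ₋₁) = (1/5)(0.0120+0.0000) + (1/5)(0.0900+0.0120) + (1/5)(0.3210+0.0900) + (1/5)(0.6440+0.3210) + (1/5)(1.0000+0.6440)
  = 0.0024 + 0.0204 + 0.0822 + 0.1930 + 0.3288 = 0.6268
G = 1 − 0.6268 = 0.3732

0.373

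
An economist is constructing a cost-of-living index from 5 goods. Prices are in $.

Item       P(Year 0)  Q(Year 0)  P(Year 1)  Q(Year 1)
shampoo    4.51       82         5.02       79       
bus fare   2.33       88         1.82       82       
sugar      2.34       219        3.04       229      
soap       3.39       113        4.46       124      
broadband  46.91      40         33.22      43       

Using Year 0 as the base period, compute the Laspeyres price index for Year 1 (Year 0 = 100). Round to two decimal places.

91.74

Laspeyres price index uses base-period quantities as weights.
ΣP(Year 1)·Q(Year 0) = 5.02×82 + 1.82×88 + 3.04×219 + 4.46×113 + 33.22×40 = 411.64 + 160.16 + 665.76 + 503.98 + 1328.8 = 3070.34
ΣP(Year 0)·Q(Year 0) = 4.51×82 + 2.33×88 + 2.34×219 + 3.39×113 + 46.91×40 = 369.82 + 205.04 + 512.46 + 383.07 + 1876.4 = 3346.79
Index = 3070.34 / 3346.79 × 100 = 91.7398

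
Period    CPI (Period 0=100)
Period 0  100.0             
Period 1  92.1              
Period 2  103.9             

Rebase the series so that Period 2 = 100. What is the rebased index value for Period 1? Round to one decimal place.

88.6

Rebased(Period 1) = 92.1 / 103.9 × 100 = 88.6429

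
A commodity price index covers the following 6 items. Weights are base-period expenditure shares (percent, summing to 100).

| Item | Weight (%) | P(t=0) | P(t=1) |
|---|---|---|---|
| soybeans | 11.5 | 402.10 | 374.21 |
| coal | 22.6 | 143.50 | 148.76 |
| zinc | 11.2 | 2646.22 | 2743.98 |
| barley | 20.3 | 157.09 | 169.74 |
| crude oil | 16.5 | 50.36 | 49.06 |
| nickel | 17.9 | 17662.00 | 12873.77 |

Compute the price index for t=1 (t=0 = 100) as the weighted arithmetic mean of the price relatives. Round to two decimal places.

soybeans: 11.5 × (374.21/402.10) = 11.5 × 0.930639 = 10.7024
coal: 22.6 × (148.76/143.50) = 22.6 × 1.036655 = 23.4284
zinc: 11.2 × (2743.98/2646.22) = 11.2 × 1.036943 = 11.6138
barley: 20.3 × (169.74/157.09) = 20.3 × 1.080527 = 21.9347
crude oil: 16.5 × (49.06/50.36) = 16.5 × 0.974186 = 16.0741
nickel: 17.9 × (12873.77/17662.00) = 17.9 × 0.728897 = 13.0472
Index = Σ wᵢ·(p₁ᵢ/p₀ᵢ) = 10.7024 + 23.4284 + 11.6138 + 21.9347 + 16.0741 + 13.0472 = 96.8005

96.80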